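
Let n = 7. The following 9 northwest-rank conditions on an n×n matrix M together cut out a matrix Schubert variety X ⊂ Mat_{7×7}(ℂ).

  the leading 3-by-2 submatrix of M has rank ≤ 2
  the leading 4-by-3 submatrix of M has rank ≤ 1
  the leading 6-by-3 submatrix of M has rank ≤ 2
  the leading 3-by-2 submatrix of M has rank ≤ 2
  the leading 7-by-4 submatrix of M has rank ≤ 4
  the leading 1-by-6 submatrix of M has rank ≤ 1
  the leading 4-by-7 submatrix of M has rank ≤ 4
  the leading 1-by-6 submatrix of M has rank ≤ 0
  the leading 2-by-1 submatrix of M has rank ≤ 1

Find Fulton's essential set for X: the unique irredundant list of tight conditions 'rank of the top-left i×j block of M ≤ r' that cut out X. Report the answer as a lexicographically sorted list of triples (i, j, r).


Propagating the 9 rank bounds to every northwest block:

  i=1: 0 | 0 | 0 | 0 | 0 | 0 | 1
  i=2: 1 | 1 | 1 | 1 | 1 | 1 | 2
  i=3: 1 | 1 | 1 | 2 | 2 | 2 | 3
  i=4: 1 | 1 | 1 | 2 | 3 | 3 | 4
  i=5: 1 | 2 | 2 | 3 | 4 | 4 | 5
  i=6: 1 | 2 | 2 | 3 | 4 | 5 | 6
  i=7: 1 | 2 | 3 | 4 | 5 | 6 | 7

giving w = (7, 1, 4, 5, 2, 6, 3) via Δ²R.

ℓ(w)=11; the 3 essential cells (i,j,r):

[(1, 6, 0), (4, 3, 1), (6, 3, 2)]


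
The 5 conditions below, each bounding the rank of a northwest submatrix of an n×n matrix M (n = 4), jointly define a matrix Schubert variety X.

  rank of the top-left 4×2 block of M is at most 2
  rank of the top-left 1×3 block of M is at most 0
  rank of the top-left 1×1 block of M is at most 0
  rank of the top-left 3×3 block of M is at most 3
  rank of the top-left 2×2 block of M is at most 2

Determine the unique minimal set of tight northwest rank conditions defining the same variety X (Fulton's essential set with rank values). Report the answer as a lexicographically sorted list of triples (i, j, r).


Rank table r_w(4×4) implied by the 5 constraints:

  R[1]: 0  0  0  1
  R[2]: 1  1  1  2
  R[3]: 1  2  2  3
  R[4]: 1  2  3  4

giving w = (4, 1, 2, 3) via Δ²R.

Fulton essential set (1 of the 3 Rothe cells):

[(1, 3, 0)]


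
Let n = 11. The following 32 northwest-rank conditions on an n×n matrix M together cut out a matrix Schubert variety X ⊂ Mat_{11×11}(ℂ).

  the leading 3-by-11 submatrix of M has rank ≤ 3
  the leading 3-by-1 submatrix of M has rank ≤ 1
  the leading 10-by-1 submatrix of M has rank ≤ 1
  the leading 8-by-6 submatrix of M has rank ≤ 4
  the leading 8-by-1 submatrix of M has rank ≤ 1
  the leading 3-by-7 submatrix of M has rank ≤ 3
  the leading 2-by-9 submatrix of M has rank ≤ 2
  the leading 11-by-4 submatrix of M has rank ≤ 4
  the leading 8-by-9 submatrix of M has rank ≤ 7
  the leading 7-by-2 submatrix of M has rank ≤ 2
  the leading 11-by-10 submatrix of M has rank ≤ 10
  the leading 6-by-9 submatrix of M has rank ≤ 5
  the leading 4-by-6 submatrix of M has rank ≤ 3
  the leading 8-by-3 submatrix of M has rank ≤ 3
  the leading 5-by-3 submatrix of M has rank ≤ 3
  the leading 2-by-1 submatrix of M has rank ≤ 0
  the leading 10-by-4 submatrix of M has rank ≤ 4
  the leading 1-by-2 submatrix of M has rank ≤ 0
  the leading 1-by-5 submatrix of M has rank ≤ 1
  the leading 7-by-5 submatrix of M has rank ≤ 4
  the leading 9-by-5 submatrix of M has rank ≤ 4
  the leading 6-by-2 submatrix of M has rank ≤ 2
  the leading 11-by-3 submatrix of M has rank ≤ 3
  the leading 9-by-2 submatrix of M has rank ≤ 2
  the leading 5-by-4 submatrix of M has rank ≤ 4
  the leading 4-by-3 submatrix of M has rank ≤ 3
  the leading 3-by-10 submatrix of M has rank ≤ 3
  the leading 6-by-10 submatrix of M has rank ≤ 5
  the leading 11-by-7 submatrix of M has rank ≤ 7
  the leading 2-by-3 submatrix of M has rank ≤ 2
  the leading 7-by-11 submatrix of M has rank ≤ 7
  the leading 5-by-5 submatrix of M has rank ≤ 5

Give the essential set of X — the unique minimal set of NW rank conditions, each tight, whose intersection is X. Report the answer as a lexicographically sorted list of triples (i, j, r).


Rank table r_w(11×11) implied by the 32 constraints:

  row 1: 0  0  1  1  1  1  1  1  1  1  1
  row 2: 0  1  2  2  2  2  2  2  2  2  2
  row 3: 1  2  3  3  3  3  3  3  3  3  3
  row 4: 1  2  3  3  3  3  4  4  4  4  4
  row 5: 1  2  3  4  4  4  5  5  5  5  5
  row 6: 1  2  3  4  4  4  5  5  5  5  6
  row 7: 1  2  3  4  4  4  5  6  6  6  7
  row 8: 1  2  3  4  4  4  5  6  7  7  8
  row 9: 1  2  3  4  4  5  6  7  8  8  9
  row 10: 1  2  3  4  5  6  7  8  9  9  10
  row 11: 1  2  3  4  5  6  7  8  9  10  11

hence w(1..11) = (3, 2, 1, 7, 4, 11, 8, 9, 6, 5, 10).

|D(w)|=16, |Ess(w)|=6:

[(1, 2, 0), (2, 1, 0), (4, 6, 3), (6, 10, 5), (8, 6, 4), (9, 5, 4)]


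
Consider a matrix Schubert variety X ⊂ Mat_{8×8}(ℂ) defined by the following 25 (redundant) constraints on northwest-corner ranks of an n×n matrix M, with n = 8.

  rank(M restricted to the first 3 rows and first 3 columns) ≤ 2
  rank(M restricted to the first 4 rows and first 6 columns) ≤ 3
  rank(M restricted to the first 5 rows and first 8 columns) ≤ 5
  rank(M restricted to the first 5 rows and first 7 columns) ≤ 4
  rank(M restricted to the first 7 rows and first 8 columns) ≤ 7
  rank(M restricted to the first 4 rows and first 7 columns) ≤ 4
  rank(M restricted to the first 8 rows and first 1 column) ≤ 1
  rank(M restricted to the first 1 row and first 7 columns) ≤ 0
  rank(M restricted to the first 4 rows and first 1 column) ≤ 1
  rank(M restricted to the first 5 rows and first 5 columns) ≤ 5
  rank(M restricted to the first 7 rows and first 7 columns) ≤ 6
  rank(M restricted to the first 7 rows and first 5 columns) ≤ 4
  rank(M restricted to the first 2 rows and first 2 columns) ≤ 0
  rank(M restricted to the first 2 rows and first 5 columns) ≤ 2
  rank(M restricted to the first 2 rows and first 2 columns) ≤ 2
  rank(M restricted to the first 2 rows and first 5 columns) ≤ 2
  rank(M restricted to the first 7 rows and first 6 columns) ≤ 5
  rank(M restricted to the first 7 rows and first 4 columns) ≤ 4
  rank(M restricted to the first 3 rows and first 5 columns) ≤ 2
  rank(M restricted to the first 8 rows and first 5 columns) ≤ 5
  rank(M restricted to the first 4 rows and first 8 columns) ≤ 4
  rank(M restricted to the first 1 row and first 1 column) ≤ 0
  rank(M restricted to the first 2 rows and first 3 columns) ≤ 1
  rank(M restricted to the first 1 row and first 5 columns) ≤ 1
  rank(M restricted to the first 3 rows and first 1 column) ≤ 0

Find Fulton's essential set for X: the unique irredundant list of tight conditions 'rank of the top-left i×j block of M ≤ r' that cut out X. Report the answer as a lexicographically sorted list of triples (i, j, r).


The tightest implied rank at each (i,j), from the 25 conditions:

  row 1: 0, 0, 0, 0, 0, 0, 0, 1
  row 2: 0, 0, 1, 1, 1, 1, 1, 2
  row 3: 0, 1, 2, 2, 2, 2, 2, 3
  row 4: 1, 2, 3, 3, 3, 3, 3, 4
  row 5: 1, 2, 3, 4, 4, 4, 4, 5
  row 6: 1, 2, 3, 4, 4, 5, 5, 6
  row 7: 1, 2, 3, 4, 4, 5, 6, 7
  row 8: 1, 2, 3, 4, 5, 6, 7, 8

giving w = (8, 3, 2, 1, 4, 6, 7, 5) via Δ²R.

ℓ(w)=12; the 4 essential cells (i,j,r):

[(1, 7, 0), (2, 2, 0), (3, 1, 0), (7, 5, 4)]


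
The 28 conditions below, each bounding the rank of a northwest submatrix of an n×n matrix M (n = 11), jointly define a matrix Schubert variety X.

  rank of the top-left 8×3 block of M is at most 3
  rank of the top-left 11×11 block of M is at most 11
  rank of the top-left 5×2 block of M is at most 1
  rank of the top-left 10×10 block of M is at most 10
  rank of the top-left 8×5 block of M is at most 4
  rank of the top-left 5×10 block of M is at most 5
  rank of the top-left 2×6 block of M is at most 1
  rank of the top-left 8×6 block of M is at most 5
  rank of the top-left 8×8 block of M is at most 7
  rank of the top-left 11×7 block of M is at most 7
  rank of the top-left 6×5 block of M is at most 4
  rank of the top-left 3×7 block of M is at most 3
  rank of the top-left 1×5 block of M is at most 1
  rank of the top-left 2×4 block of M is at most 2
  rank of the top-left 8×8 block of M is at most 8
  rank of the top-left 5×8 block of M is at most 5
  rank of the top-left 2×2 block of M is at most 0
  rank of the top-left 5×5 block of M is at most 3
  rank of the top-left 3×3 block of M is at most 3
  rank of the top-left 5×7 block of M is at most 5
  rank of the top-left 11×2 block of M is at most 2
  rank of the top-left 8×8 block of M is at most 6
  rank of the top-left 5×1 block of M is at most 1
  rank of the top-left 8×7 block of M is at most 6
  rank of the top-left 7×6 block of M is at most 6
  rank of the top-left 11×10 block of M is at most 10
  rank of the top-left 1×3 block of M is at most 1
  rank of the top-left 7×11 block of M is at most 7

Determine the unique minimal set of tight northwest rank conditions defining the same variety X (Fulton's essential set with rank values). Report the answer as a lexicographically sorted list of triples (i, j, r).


Computing R[i][j] = min implied NW-rank bound (n=11, 28 conditions):

  i=1: 0 0 1 1 1 1 1 1 1 1 1
  i=2: 0 0 1 1 1 1 2 2 2 2 2
  i=3: 1 1 2 2 2 2 3 3 3 3 3
  i=4: 1 1 2 3 3 3 4 4 4 4 4
  i=5: 1 1 2 3 3 4 5 5 5 5 5
  i=6: 1 2 3 4 4 5 6 6 6 6 6
  i=7: 1 2 3 4 4 5 6 6 7 7 7
  i=8: 1 2 3 4 4 5 6 6 7 8 8
  i=9: 1 2 3 4 5 6 7 7 8 9 9
  i=10: 1 2 3 4 5 6 7 8 9 10 10
  i=11: 1 2 3 4 5 6 7 8 9 10 11

second differences of R give the permutation w = (3, 7, 1, 4, 6, 2, 9, 10, 5, 8, 11).

6 SE-corners of the 14-cell Rothe diagram give Ess(w):

[(2, 2, 0), (2, 6, 1), (5, 2, 1), (5, 5, 3), (8, 5, 4), (8, 8, 6)]


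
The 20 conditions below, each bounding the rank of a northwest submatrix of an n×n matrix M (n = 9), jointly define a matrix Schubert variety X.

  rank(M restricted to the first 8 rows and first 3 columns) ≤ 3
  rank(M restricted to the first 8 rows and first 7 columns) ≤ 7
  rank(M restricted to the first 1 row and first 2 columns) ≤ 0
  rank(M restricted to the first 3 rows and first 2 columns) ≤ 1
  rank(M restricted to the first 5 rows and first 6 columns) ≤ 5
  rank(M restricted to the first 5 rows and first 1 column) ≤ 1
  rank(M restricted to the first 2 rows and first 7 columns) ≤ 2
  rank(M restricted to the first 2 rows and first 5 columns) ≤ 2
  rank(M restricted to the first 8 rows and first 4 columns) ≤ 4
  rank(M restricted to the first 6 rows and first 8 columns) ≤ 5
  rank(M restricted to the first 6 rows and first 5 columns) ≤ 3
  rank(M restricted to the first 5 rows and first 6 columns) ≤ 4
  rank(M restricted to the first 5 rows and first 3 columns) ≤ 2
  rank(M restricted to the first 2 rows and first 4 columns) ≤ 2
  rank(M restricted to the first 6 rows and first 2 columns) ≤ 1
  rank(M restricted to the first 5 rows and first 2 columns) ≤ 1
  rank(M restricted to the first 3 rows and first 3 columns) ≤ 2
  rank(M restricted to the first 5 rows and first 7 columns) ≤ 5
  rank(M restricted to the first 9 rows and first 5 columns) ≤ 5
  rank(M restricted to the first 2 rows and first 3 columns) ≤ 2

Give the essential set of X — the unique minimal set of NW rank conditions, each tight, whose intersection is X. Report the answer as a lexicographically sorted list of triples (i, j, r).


Reconstructing r_w from the 20 given conditions:

  row 1: 0  0  1  1  1  1  1  1  1
  row 2: 1  1  2  2  2  2  2  2  2
  row 3: 1  1  2  3  3  3  3  3  3
  row 4: 1  1  2  3  3  4  4  4  4
  row 5: 1  1  2  3  3  4  5  5  5
  row 6: 1  1  2  3  3  4  5  5  6
  row 7: 1  2  3  4  4  5  6  6  7
  row 8: 1  2  3  4  5  6  7  7  8
  row 9: 1  2  3  4  5  6  7  8  9

second differences of R give the permutation w = (3, 1, 4, 6, 7, 9, 2, 5, 8).

ℓ(w)=10; the 4 essential cells (i,j,r):

[(1, 2, 0), (6, 2, 1), (6, 5, 3), (6, 8, 5)]


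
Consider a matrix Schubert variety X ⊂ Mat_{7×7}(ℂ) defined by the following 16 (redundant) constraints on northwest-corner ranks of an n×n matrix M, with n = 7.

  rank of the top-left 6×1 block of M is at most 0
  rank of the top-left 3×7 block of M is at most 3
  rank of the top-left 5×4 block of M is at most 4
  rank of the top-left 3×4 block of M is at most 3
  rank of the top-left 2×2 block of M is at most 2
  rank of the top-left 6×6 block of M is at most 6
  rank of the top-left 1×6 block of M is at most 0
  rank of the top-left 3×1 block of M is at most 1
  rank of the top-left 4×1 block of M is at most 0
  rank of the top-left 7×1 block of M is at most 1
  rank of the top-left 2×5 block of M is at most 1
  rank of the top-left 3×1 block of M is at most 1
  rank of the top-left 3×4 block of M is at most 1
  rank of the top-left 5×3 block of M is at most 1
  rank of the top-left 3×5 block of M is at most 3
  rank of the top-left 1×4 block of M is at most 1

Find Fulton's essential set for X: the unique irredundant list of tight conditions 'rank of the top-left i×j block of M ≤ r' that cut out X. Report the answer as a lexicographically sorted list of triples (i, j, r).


The tightest implied rank at each (i,j), from the 16 conditions:

  i=1: 0  0  0  0  0  0  1
  i=2: 0  1  1  1  1  1  2
  i=3: 0  1  1  1  2  2  3
  i=4: 0  1  1  2  3  3  4
  i=5: 0  1  1  2  3  4  5
  i=6: 0  1  2  3  4  5  6
  i=7: 1  2  3  4  5  6  7

giving w = (7, 2, 5, 4, 6, 3, 1) via Δ²R.

Rothe diagram D(w) (15 cells), 4 SE-corners (essential conditions):

[(1, 6, 0), (3, 4, 1), (5, 3, 1), (6, 1, 0)]


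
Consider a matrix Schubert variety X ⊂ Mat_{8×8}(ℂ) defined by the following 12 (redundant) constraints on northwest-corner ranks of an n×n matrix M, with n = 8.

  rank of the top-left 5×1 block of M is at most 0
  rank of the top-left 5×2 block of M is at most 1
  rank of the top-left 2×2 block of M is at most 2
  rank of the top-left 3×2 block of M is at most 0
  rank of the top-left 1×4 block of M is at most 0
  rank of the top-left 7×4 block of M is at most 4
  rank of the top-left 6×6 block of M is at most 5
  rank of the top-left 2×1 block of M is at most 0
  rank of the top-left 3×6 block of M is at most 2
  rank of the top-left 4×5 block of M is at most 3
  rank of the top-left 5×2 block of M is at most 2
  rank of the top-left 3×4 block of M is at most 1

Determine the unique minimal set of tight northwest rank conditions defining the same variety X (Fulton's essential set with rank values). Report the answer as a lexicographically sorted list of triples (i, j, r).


Computing R[i][j] = min implied NW-rank bound (n=8, 12 conditions):

  0, 0, 0, 0, 1, 1, 1, 1
  0, 0, 1, 1, 2, 2, 2, 2
  0, 0, 1, 1, 2, 2, 3, 3
  0, 1, 2, 2, 3, 3, 4, 4
  0, 1, 2, 3, 4, 4, 5, 5
  1, 2, 3, 4, 5, 5, 6, 6
  1, 2, 3, 4, 5, 6, 7, 7
  1, 2, 3, 4, 5, 6, 7, 8

reading off 1-entries of Δ²R: w = (5, 3, 7, 2, 4, 1, 6, 8).

D(w) has 12 cells with 5 SE-corners; essential set:

[(1, 4, 0), (3, 2, 0), (3, 4, 1), (3, 6, 2), (5, 1, 0)]


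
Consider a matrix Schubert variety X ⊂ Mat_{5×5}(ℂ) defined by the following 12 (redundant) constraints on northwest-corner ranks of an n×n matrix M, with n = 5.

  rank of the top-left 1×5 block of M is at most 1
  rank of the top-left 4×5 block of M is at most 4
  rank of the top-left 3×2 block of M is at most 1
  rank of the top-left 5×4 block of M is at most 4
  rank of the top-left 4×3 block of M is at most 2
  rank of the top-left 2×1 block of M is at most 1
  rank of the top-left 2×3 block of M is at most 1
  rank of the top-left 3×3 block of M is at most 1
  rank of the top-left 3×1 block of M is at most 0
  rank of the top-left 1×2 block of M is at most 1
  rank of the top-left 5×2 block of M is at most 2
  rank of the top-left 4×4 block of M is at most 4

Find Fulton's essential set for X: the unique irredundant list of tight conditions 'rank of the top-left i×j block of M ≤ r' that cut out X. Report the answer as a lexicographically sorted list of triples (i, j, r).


Recovering R(i,j) via the rank-extension bound from the 12 conditions:

  row 1: 0 | 1 | 1 | 1 | 1
  row 2: 0 | 1 | 1 | 2 | 2
  row 3: 0 | 1 | 1 | 2 | 3
  row 4: 1 | 2 | 2 | 3 | 4
  row 5: 1 | 2 | 3 | 4 | 5

so w = (2, 4, 5, 1, 3).

2 SE-corners of the 5-cell Rothe diagram give Ess(w):

[(3, 1, 0), (3, 3, 1)]


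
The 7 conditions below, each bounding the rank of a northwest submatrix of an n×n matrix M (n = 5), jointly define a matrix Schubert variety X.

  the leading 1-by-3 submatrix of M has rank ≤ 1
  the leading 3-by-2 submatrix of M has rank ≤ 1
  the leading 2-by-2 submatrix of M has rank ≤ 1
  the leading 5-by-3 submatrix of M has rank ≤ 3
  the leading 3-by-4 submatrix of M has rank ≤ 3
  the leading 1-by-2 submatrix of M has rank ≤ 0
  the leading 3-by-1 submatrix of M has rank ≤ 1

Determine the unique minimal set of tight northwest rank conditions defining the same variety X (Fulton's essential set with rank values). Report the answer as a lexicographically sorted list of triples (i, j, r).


Rank table r_w(5×5) implied by the 7 constraints:

  R[1]: 0 | 0 | 1 | 1 | 1
  R[2]: 1 | 1 | 2 | 2 | 2
  R[3]: 1 | 1 | 2 | 3 | 3
  R[4]: 1 | 2 | 3 | 4 | 4
  R[5]: 1 | 2 | 3 | 4 | 5

second differences of R give the permutation w = (3, 1, 4, 2, 5).

Rothe diagram D(w) (3 cells), 2 SE-corners (essential conditions):

[(1, 2, 0), (3, 2, 1)]


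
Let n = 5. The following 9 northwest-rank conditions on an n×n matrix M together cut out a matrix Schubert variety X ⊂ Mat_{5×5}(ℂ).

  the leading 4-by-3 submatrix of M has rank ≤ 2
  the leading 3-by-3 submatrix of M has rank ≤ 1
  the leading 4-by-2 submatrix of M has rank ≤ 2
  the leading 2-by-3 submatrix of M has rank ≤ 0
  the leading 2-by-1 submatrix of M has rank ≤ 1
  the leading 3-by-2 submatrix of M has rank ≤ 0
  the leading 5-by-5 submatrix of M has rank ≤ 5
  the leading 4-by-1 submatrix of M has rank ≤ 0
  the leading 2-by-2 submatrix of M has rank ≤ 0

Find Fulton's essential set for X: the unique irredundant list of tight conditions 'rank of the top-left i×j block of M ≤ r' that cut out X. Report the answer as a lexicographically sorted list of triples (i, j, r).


Computing R[i][j] = min implied NW-rank bound (n=5, 9 conditions):

  0  0  0  1  1
  0  0  0  1  2
  0  0  1  2  3
  0  1  2  3  4
  1  2  3  4  5

reading off 1-entries of Δ²R: w = (4, 5, 3, 2, 1).

Fulton essential set (3 of the 9 Rothe cells):

[(2, 3, 0), (3, 2, 0), (4, 1, 0)]


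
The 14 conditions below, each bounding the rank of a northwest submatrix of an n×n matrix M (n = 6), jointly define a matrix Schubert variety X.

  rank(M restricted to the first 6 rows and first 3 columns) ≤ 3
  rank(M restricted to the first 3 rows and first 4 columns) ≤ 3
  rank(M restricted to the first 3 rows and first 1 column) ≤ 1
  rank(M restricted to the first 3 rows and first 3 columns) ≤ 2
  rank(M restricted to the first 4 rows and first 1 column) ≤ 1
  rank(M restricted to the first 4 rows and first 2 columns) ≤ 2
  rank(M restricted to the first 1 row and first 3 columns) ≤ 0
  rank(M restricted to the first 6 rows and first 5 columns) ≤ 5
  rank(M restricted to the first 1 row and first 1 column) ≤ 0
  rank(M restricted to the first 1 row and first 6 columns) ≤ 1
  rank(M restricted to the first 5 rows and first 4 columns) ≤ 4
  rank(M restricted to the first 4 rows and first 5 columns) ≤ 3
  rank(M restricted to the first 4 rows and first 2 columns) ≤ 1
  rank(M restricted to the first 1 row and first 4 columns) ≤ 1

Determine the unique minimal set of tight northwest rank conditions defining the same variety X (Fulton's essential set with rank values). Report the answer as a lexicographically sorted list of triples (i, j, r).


Computing R[i][j] = min implied NW-rank bound (n=6, 14 conditions):

  row 1: 0 | 0 | 0 | 1 | 1 | 1
  row 2: 1 | 1 | 1 | 2 | 2 | 2
  row 3: 1 | 1 | 2 | 3 | 3 | 3
  row 4: 1 | 1 | 2 | 3 | 3 | 4
  row 5: 1 | 2 | 3 | 4 | 4 | 5
  row 6: 1 | 2 | 3 | 4 | 5 | 6

reading off 1-entries of Δ²R: w = (4, 1, 3, 6, 2, 5).

ℓ(w)=6; the 3 essential cells (i,j,r):

[(1, 3, 0), (4, 2, 1), (4, 5, 3)]


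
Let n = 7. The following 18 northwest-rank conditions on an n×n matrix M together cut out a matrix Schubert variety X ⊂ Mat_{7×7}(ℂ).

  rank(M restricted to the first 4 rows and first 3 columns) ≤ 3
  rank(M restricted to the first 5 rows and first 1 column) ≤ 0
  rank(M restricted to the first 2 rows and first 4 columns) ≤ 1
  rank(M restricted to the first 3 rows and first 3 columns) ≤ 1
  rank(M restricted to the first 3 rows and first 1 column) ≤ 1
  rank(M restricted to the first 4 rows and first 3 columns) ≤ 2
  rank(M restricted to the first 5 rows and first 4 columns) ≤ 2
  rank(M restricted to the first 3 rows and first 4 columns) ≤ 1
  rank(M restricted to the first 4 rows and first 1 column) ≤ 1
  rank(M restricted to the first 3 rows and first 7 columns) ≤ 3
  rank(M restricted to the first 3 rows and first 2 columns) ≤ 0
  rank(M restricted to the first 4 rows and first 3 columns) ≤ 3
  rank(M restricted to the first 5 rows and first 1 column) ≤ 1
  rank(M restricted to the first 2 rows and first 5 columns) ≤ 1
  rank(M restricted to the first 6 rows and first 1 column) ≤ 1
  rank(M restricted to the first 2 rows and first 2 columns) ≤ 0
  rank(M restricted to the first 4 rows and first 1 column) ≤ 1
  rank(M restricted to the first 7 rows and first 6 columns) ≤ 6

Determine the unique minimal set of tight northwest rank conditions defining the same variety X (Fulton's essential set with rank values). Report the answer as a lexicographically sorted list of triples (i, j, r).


Recovering R(i,j) via the rank-extension bound from the 18 conditions:

  0  0  1  1  1  1  1
  0  0  1  1  1  2  2
  0  0  1  1  2  3  3
  0  1  2  2  3  4  4
  0  1  2  2  3  4  5
  1  2  3  3  4  5  6
  1  2  3  4  5  6  7

hence w(1..7) = (3, 6, 5, 2, 7, 1, 4).

Rothe diagram D(w) (12 cells), 5 SE-corners (essential conditions):

[(2, 5, 1), (3, 2, 0), (3, 4, 1), (5, 1, 0), (5, 4, 2)]


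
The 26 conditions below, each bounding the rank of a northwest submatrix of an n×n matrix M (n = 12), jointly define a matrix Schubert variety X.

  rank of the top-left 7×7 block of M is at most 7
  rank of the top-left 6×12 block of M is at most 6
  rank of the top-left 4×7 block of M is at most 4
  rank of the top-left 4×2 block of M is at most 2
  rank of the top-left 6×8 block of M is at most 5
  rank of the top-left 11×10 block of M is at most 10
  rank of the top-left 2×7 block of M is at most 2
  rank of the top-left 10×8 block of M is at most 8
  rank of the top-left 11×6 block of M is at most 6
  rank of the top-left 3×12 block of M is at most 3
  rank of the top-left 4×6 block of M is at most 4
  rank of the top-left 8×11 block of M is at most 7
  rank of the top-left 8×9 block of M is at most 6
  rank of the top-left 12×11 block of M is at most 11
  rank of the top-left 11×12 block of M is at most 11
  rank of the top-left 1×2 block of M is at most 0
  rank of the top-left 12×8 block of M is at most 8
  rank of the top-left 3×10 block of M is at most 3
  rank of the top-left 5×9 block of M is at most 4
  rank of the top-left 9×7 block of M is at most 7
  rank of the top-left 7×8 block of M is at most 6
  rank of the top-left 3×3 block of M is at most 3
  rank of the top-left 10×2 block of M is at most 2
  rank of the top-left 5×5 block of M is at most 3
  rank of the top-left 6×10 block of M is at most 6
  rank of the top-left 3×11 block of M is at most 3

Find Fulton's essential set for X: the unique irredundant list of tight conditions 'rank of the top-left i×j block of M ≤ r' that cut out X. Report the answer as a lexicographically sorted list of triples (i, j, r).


Rank table r_w(12×12) implied by the 26 constraints:

  R[1]: 0, 0, 1, 1, 1, 1, 1, 1, 1, 1, 1, 1
  R[2]: 1, 1, 2, 2, 2, 2, 2, 2, 2, 2, 2, 2
  R[3]: 1, 2, 3, 3, 3, 3, 3, 3, 3, 3, 3, 3
  R[4]: 1, 2, 3, 3, 3, 4, 4, 4, 4, 4, 4, 4
  R[5]: 1, 2, 3, 3, 3, 4, 4, 4, 4, 5, 5, 5
  R[6]: 1, 2, 3, 4, 4, 5, 5, 5, 5, 6, 6, 6
  R[7]: 1, 2, 3, 4, 5, 6, 6, 6, 6, 7, 7, 7
  R[8]: 1, 2, 3, 4, 5, 6, 6, 6, 6, 7, 7, 8
  R[9]: 1, 2, 3, 4, 5, 6, 7, 7, 7, 8, 8, 9
  R[10]: 1, 2, 3, 4, 5, 6, 7, 8, 8, 9, 9, 10
  R[11]: 1, 2, 3, 4, 5, 6, 7, 8, 9, 10, 10, 11
  R[12]: 1, 2, 3, 4, 5, 6, 7, 8, 9, 10, 11, 12

the unique w with this rank table is (3, 1, 2, 6, 10, 4, 5, 12, 7, 8, 9, 11).

5 SE-corners of the 13-cell Rothe diagram give Ess(w):

[(1, 2, 0), (5, 5, 3), (5, 9, 4), (8, 9, 6), (8, 11, 7)]


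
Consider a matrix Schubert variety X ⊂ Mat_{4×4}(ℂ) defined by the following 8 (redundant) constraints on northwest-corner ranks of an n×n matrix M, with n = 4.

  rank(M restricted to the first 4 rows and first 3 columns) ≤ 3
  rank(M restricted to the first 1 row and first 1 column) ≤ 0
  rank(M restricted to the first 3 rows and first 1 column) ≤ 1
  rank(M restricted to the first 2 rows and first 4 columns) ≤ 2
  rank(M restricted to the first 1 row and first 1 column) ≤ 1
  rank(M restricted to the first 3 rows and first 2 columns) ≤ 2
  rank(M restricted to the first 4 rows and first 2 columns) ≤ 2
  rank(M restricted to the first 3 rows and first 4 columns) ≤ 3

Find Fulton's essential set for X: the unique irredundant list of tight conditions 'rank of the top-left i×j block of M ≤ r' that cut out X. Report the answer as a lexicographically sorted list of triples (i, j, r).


Recovering R(i,j) via the rank-extension bound from the 8 conditions:

  R[1]: 0  1  1  1
  R[2]: 1  2  2  2
  R[3]: 1  2  3  3
  R[4]: 1  2  3  4

the unique w with this rank table is (2, 1, 3, 4).

|D(w)|=1, |Ess(w)|=1:

[(1, 1, 0)]


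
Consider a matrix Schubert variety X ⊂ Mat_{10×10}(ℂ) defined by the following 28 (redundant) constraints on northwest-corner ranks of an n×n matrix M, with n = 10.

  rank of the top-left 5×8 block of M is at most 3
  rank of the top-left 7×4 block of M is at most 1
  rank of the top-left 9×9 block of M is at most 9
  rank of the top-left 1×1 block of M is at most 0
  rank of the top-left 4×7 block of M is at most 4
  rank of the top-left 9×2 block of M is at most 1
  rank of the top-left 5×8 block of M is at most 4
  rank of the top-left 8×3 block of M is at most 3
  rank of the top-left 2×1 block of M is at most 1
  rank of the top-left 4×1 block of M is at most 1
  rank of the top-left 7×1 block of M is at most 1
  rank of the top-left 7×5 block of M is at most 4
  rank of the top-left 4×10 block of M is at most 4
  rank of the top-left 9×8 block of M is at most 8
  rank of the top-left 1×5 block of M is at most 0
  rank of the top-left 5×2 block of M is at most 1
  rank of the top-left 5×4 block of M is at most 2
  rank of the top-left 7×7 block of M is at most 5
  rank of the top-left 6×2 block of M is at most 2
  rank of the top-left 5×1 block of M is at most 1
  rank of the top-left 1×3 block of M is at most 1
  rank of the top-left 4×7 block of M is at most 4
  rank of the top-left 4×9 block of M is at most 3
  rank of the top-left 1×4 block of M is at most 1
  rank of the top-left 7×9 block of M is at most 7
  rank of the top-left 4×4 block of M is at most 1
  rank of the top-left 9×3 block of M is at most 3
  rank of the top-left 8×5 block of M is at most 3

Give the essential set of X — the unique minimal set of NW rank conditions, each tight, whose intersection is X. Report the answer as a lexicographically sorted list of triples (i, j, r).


Rank table r_w(10×10) implied by the 28 constraints:

  row 1: 0  0  0  0  0  1  1  1  1  1
  row 2: 1  1  1  1  1  2  2  2  2  2
  row 3: 1  1  1  1  2  3  3  3  3  3
  row 4: 1  1  1  1  2  3  3  3  3  4
  row 5: 1  1  1  1  2  3  3  3  4  5
  row 6: 1  1  1  1  2  3  4  4  5  6
  row 7: 1  1  1  1  2  3  4  5  6  7
  row 8: 1  1  2  2  3  4  5  6  7  8
  row 9: 1  1  2  3  4  5  6  7  8  9
  row 10: 1  2  3  4  5  6  7  8  9  10

so w = (6, 1, 5, 10, 9, 7, 8, 3, 4, 2).

Rothe diagram D(w) (27 cells), 5 SE-corners (essential conditions):

[(1, 5, 0), (4, 9, 3), (5, 8, 3), (7, 4, 1), (9, 2, 1)]


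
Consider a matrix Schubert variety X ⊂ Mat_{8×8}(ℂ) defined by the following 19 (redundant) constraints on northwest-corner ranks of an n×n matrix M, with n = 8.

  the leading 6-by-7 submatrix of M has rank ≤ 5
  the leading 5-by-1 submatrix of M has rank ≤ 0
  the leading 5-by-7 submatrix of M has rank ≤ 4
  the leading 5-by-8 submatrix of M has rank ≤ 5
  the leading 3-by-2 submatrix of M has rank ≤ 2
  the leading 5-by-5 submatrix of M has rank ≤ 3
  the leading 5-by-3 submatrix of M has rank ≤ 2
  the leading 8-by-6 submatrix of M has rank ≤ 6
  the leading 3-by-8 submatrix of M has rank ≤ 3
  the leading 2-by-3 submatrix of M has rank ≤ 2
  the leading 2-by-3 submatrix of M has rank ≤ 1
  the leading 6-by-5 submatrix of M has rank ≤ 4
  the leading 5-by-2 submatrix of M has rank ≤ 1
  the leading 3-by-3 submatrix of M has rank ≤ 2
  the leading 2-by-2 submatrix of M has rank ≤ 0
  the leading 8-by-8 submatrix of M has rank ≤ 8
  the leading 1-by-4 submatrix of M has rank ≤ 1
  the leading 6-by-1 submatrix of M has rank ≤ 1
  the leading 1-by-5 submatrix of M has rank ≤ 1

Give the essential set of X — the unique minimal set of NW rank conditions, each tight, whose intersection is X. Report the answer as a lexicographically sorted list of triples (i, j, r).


Rank table r_w(8×8) implied by the 19 constraints:

  i=1: 0 | 0 | 1 | 1 | 1 | 1 | 1 | 1
  i=2: 0 | 0 | 1 | 2 | 2 | 2 | 2 | 2
  i=3: 0 | 1 | 2 | 3 | 3 | 3 | 3 | 3
  i=4: 0 | 1 | 2 | 3 | 3 | 4 | 4 | 4
  i=5: 0 | 1 | 2 | 3 | 3 | 4 | 4 | 5
  i=6: 1 | 2 | 3 | 4 | 4 | 5 | 5 | 6
  i=7: 1 | 2 | 3 | 4 | 5 | 6 | 6 | 7
  i=8: 1 | 2 | 3 | 4 | 5 | 6 | 7 | 8

so w = (3, 4, 2, 6, 8, 1, 5, 7).

Rothe diagram D(w) (10 cells), 4 SE-corners (essential conditions):

[(2, 2, 0), (5, 1, 0), (5, 5, 3), (5, 7, 4)]


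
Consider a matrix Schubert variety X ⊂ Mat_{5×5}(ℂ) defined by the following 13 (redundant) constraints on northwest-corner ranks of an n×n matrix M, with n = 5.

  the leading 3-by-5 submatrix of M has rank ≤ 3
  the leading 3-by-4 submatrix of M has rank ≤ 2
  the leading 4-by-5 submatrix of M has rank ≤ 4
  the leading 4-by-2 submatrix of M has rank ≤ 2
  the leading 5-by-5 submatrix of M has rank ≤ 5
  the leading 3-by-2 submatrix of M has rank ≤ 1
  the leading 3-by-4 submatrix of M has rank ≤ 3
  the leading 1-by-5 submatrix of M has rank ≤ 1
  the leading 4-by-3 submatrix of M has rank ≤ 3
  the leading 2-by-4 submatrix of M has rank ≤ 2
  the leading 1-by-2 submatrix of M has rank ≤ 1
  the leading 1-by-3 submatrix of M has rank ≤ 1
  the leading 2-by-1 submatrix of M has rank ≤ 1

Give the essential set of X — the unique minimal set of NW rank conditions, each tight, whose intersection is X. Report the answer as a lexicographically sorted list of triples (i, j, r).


Computing R[i][j] = min implied NW-rank bound (n=5, 13 conditions):

  1  1  1  1  1
  1  1  2  2  2
  1  1  2  2  3
  1  2  3  3  4
  1  2  3  4  5

reading off 1-entries of Δ²R: w = (1, 3, 5, 2, 4).

Rothe diagram D(w) (3 cells), 2 SE-corners (essential conditions):

[(3, 2, 1), (3, 4, 2)]


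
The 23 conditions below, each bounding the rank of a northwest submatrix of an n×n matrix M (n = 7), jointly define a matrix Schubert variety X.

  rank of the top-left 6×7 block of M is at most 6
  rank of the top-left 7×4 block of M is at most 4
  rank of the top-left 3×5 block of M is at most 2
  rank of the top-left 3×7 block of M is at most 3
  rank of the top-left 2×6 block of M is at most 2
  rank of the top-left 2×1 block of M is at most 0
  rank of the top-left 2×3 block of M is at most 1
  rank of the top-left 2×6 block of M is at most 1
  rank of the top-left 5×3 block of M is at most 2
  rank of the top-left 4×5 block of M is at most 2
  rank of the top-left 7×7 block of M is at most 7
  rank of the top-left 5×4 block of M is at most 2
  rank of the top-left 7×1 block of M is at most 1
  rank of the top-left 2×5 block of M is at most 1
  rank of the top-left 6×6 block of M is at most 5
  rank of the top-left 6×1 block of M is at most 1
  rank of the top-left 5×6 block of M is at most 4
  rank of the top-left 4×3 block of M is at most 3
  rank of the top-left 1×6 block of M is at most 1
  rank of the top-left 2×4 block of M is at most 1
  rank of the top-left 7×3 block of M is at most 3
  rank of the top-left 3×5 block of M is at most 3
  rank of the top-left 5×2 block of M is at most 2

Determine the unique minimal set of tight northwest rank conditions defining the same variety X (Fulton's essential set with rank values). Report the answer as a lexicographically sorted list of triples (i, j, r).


Recovering R(i,j) via the rank-extension bound from the 23 conditions:

  row 1: 0  1  1  1  1  1  1
  row 2: 0  1  1  1  1  1  2
  row 3: 1  2  2  2  2  2  3
  row 4: 1  2  2  2  2  3  4
  row 5: 1  2  2  2  3  4  5
  row 6: 1  2  3  3  4  5  6
  row 7: 1  2  3  4  5  6  7

so w = (2, 7, 1, 6, 5, 3, 4).

|D(w)|=11, |Ess(w)|=4:

[(2, 1, 0), (2, 6, 1), (4, 5, 2), (5, 4, 2)]


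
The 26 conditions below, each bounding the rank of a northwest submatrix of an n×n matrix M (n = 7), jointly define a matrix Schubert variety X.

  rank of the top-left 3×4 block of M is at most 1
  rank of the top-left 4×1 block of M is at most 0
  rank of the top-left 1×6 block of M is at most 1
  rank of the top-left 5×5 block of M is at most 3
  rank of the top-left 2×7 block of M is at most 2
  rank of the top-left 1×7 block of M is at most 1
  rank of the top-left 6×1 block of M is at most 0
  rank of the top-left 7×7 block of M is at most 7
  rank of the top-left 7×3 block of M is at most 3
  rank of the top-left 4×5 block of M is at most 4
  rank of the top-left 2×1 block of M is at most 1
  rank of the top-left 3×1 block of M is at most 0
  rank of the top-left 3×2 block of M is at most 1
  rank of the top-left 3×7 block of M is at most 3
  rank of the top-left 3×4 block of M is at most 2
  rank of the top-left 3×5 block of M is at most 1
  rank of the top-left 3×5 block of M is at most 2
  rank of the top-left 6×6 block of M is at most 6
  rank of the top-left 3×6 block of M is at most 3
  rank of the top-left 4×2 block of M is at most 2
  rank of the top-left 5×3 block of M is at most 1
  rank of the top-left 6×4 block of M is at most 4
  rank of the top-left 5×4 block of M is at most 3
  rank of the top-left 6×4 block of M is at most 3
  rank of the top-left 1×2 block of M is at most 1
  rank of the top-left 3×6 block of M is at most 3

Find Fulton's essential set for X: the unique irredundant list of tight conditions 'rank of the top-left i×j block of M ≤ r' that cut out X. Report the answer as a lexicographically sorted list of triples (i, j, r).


Computing R[i][j] = min implied NW-rank bound (n=7, 26 conditions):

  row 1: 0, 1, 1, 1, 1, 1, 1
  row 2: 0, 1, 1, 1, 1, 2, 2
  row 3: 0, 1, 1, 1, 1, 2, 3
  row 4: 0, 1, 1, 2, 2, 3, 4
  row 5: 0, 1, 1, 2, 3, 4, 5
  row 6: 0, 1, 2, 3, 4, 5, 6
  row 7: 1, 2, 3, 4, 5, 6, 7

so w = (2, 6, 7, 4, 5, 3, 1).

Fulton essential set (3 of the 14 Rothe cells):

[(3, 5, 1), (5, 3, 1), (6, 1, 0)]


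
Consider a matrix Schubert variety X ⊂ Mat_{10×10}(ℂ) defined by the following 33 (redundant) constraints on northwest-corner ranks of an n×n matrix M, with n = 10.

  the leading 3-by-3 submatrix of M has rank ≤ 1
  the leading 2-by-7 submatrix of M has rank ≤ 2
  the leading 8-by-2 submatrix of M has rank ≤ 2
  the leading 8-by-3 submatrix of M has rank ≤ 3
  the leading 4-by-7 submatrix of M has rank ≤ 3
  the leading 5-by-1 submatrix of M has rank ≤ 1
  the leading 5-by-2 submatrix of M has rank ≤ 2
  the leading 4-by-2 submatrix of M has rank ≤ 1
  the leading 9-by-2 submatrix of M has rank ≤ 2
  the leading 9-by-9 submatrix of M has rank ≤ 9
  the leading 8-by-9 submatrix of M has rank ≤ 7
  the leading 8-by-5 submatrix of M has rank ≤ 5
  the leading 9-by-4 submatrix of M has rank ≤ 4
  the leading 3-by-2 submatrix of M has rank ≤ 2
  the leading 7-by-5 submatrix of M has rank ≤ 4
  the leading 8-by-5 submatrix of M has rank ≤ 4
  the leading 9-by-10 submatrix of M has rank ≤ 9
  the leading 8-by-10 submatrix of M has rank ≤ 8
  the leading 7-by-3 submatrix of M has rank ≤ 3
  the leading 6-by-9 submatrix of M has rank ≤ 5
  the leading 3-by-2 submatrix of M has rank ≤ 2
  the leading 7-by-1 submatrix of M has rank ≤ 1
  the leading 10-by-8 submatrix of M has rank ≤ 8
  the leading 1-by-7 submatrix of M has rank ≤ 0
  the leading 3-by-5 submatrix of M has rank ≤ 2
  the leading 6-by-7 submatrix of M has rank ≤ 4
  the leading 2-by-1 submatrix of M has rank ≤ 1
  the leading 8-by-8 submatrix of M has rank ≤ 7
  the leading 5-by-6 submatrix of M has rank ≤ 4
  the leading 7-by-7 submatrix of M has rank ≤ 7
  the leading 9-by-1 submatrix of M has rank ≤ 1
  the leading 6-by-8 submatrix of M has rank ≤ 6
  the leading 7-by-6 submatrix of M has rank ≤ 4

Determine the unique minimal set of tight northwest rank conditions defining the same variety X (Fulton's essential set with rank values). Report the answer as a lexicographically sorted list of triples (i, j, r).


Computing R[i][j] = min implied NW-rank bound (n=10, 33 conditions):

  row 1: 0 | 0 | 0 | 0 | 0 | 0 | 0 | 1 | 1 | 1
  row 2: 1 | 1 | 1 | 1 | 1 | 1 | 1 | 2 | 2 | 2
  row 3: 1 | 1 | 1 | 2 | 2 | 2 | 2 | 3 | 3 | 3
  row 4: 1 | 1 | 2 | 3 | 3 | 3 | 3 | 4 | 4 | 4
  row 5: 1 | 2 | 3 | 4 | 4 | 4 | 4 | 5 | 5 | 5
  row 6: 1 | 2 | 3 | 4 | 4 | 4 | 4 | 5 | 5 | 6
  row 7: 1 | 2 | 3 | 4 | 4 | 4 | 5 | 6 | 6 | 7
  row 8: 1 | 2 | 3 | 4 | 4 | 5 | 6 | 7 | 7 | 8
  row 9: 1 | 2 | 3 | 4 | 5 | 6 | 7 | 8 | 8 | 9
  row 10: 1 | 2 | 3 | 4 | 5 | 6 | 7 | 8 | 9 | 10

hence w(1..10) = (8, 1, 4, 3, 2, 10, 7, 6, 5, 9).

ℓ(w)=17; the 7 essential cells (i,j,r):

[(1, 7, 0), (3, 3, 1), (4, 2, 1), (6, 7, 4), (6, 9, 5), (7, 6, 4), (8, 5, 4)]


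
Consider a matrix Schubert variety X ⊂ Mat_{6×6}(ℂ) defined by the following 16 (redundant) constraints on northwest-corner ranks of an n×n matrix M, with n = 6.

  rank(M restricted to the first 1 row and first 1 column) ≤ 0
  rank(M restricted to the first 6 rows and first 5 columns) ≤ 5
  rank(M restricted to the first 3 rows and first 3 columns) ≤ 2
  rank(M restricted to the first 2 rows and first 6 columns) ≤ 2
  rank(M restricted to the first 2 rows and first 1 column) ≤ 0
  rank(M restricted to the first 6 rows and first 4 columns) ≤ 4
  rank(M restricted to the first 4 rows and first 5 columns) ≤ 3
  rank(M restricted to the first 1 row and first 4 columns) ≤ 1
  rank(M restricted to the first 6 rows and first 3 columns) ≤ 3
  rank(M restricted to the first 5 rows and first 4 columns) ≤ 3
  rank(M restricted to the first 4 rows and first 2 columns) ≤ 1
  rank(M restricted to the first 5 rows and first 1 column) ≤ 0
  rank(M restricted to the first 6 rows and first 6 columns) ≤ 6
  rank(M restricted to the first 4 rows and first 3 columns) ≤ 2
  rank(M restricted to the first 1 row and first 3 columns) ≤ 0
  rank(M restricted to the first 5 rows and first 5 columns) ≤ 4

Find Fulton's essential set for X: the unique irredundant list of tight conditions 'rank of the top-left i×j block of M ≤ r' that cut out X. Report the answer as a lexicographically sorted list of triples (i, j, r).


Rank table r_w(6×6) implied by the 16 constraints:

  R[1]: 0 | 0 | 0 | 1 | 1 | 1
  R[2]: 0 | 1 | 1 | 2 | 2 | 2
  R[3]: 0 | 1 | 2 | 3 | 3 | 3
  R[4]: 0 | 1 | 2 | 3 | 3 | 4
  R[5]: 0 | 1 | 2 | 3 | 4 | 5
  R[6]: 1 | 2 | 3 | 4 | 5 | 6

giving w = (4, 2, 3, 6, 5, 1) via Δ²R.

|D(w)|=8, |Ess(w)|=3:

[(1, 3, 0), (4, 5, 3), (5, 1, 0)]


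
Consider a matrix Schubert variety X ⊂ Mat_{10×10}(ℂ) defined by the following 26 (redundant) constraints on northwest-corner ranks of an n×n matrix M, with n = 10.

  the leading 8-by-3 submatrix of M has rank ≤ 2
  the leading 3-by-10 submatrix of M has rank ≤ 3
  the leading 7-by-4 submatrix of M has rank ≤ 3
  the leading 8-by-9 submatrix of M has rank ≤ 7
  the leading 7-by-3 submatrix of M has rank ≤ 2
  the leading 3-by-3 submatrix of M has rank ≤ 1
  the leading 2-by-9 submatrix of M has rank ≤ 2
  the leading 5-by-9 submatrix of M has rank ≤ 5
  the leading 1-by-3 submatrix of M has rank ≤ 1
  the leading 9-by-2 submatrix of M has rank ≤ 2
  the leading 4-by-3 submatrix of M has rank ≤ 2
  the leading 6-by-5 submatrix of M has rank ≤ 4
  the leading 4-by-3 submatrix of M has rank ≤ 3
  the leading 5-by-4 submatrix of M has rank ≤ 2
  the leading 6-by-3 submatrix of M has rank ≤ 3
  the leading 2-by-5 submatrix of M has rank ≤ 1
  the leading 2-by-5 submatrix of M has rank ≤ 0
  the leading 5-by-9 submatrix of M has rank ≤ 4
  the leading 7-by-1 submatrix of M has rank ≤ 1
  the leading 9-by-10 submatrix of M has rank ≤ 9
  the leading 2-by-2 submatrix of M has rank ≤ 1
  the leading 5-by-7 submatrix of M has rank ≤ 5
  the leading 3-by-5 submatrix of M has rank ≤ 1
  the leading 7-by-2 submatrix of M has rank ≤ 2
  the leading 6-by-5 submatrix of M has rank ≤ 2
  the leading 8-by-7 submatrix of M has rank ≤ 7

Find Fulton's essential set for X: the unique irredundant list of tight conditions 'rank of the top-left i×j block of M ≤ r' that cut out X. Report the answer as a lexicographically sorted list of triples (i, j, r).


Propagating the 26 rank bounds to every northwest block:

  0, 0, 0, 0, 0, 1, 1, 1, 1, 1
  0, 0, 0, 0, 0, 1, 2, 2, 2, 2
  1, 1, 1, 1, 1, 2, 3, 3, 3, 3
  1, 2, 2, 2, 2, 3, 4, 4, 4, 4
  1, 2, 2, 2, 2, 3, 4, 4, 4, 5
  1, 2, 2, 2, 2, 3, 4, 5, 5, 6
  1, 2, 2, 3, 3, 4, 5, 6, 6, 7
  1, 2, 2, 3, 4, 5, 6, 7, 7, 8
  1, 2, 3, 4, 5, 6, 7, 8, 8, 9
  1, 2, 3, 4, 5, 6, 7, 8, 9, 10

so w = (6, 7, 1, 2, 10, 8, 4, 5, 3, 9).

Rothe diagram D(w) (20 cells), 4 SE-corners (essential conditions):

[(2, 5, 0), (5, 9, 4), (6, 5, 2), (8, 3, 2)]
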